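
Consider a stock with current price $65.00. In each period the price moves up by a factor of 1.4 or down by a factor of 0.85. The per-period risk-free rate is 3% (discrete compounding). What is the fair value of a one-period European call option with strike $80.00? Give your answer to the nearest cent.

$3.50

Risk-neutral probability p = (1 + 0.03 − 0.85)/(1.4 − 0.85) = 0.1800/0.5500 = 0.3273
Terminal stock prices: S_u = 91, S_d = 55.25
Terminal payoffs (S − K): max(11, 0) = 11, max(-24.75, 0) = 0
Node 0 (S = 65): V_0 = 1/1.03·[0.3273·11.0000 + 0.6727·0.0000] = 3.4951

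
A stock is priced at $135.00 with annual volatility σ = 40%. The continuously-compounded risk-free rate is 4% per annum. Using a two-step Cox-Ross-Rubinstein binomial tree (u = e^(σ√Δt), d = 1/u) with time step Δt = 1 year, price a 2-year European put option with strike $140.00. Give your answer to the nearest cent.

CRR parameters: u = e^(σ√Δt) = e^(0.4·√1) = 1.4918, d = 1/u = 0.6703
Per-period rate: rΔt = 0.04·1 = 0.04, so R = e^0.04 = 1.0408
Risk-neutral probability p = (e^0.04 − 0.6703)/(1.4918 − 0.6703) = 0.3705/0.8215 = 0.4510
Terminal stock prices: S_uu = 300.4, S_ud = 135, S_dd = 60.66
Terminal payoffs (K − S): max(-160.4, 0) = 0, max(5, 0) = 5, max(79.34, 0) = 79.34
Node u (S = 201.4): V_u = e^(−0.04)·[0.4510·0.0000 + 0.5490·5.0000] = 2.6374
Node d (S = 90.49): V_d = e^(−0.04)·[0.4510·5.0000 + 0.5490·79.3406] = 44.0173
Node 0 (S = 135): V_0 = e^(−0.04)·[0.4510·2.6374 + 0.5490·44.0173] = 24.3612

$24.36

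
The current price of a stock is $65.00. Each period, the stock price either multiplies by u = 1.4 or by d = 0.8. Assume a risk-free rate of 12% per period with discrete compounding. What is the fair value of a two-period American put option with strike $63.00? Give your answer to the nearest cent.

$4.58

Risk-neutral probability p = (1 + 0.12 − 0.8)/(1.4 − 0.8) = 0.3200/0.6000 = 0.5333
Terminal stock prices: S_uu = 127.4, S_ud = 72.8, S_dd = 41.6
Terminal payoffs (K − S): max(-64.4, 0) = 0, max(-9.8, 0) = 0, max(21.4, 0) = 21.4
Node u (S = 91): continuation = 1/1.12·[0.5333·0.0000 + 0.4667·0.0000] = 0.0000; exercise value = 0.0000 ≤ continuation, so V_u = 0.0000
Node d (S = 52): continuation = 1/1.12·[0.5333·0.0000 + 0.4667·21.4000] = 8.9167; exercise value = 11.0000 > continuation, so V_d = 11.0000 (exercise)
Node 0 (S = 65): continuation = 1/1.12·[0.5333·0.0000 + 0.4667·11.0000] = 4.5833; exercise value = 0.0000 ≤ continuation, so V_0 = 4.5833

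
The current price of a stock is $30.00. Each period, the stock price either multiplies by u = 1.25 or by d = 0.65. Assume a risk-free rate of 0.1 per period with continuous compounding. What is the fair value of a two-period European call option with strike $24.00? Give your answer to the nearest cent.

$10.89

Risk-neutral probability p = (e^0.1 − 0.65)/(1.25 − 0.65) = 0.4552/0.6000 = 0.7586
Terminal stock prices: S_uu = 46.88, S_ud = 24.38, S_dd = 12.68
Terminal payoffs (S − K): max(22.88, 0) = 22.88, max(0.375, 0) = 0.375, max(-11.32, 0) = 0
Node u (S = 37.5): V_u = e^(−0.1)·[0.7586·22.8750 + 0.2414·0.3750] = 15.7839
Node d (S = 19.5): V_d = e^(−0.1)·[0.7586·0.3750 + 0.2414·0.0000] = 0.2574
Node 0 (S = 30): V_0 = e^(−0.1)·[0.7586·15.7839 + 0.2414·0.2574] = 10.8907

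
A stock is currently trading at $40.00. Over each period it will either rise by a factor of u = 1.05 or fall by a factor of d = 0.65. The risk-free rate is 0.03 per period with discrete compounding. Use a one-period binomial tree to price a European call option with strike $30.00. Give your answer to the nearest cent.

Risk-neutral probability p = (1 + 0.03 − 0.65)/(1.05 − 0.65) = 0.3800/0.4000 = 0.9500
Terminal stock prices: S_u = 42, S_d = 26
Terminal payoffs (S − K): max(12, 0) = 12, max(-4, 0) = 0
Node 0 (S = 40): V_0 = 1/1.03·[0.9500·12.0000 + 0.0500·0.0000] = 11.0680

$11.07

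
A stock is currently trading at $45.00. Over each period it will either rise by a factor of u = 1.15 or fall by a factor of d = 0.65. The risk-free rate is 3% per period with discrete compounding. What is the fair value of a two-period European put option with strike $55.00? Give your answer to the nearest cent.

$9.30

Risk-neutral probability p = (1 + 0.03 − 0.65)/(1.15 − 0.65) = 0.3800/0.5000 = 0.7600
Terminal stock prices: S_uu = 59.51, S_ud = 33.64, S_dd = 19.01
Terminal payoffs (K − S): max(-4.512, 0) = 0, max(21.36, 0) = 21.36, max(35.99, 0) = 35.99
Node u (S = 51.75): V_u = 1/1.03·[0.7600·0.0000 + 0.2400·21.3625] = 4.9777
Node d (S = 29.25): V_d = 1/1.03·[0.7600·21.3625 + 0.2400·35.9875] = 24.1481
Node 0 (S = 45): V_0 = 1/1.03·[0.7600·4.9777 + 0.2400·24.1481] = 9.2996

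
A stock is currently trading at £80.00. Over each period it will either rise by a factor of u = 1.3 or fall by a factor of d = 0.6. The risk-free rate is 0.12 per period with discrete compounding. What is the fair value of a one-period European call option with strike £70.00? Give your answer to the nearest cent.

£22.55

Risk-neutral probability p = (1 + 0.12 − 0.6)/(1.3 − 0.6) = 0.5200/0.7000 = 0.7429
Terminal stock prices: S_u = 104, S_d = 48
Terminal payoffs (S − K): max(34, 0) = 34, max(-22, 0) = 0
Node 0 (S = 80): V_0 = 1/1.12·[0.7429·34.0000 + 0.2571·0.0000] = 22.5510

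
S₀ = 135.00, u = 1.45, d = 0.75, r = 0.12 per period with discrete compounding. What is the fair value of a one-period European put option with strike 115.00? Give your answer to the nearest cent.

5.79

Risk-neutral probability p = (1 + 0.12 − 0.75)/(1.45 − 0.75) = 0.3700/0.7000 = 0.5286
Terminal stock prices: S_u = 195.8, S_d = 101.2
Terminal payoffs (K − S): max(-80.75, 0) = 0, max(13.75, 0) = 13.75
Node 0 (S = 135): V_0 = 1/1.12·[0.5286·0.0000 + 0.4714·13.7500] = 5.7876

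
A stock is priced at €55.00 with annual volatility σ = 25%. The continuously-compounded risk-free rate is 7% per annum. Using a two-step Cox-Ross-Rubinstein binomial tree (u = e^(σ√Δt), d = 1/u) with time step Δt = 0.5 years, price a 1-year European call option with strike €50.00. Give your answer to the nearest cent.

CRR parameters: u = e^(σ√Δt) = e^(0.25·√0.5) = 1.1934, d = 1/u = 0.8380
Per-period rate: rΔt = 0.07·0.5 = 0.035, so R = e^0.035 = 1.0356
Risk-neutral probability p = (e^0.035 − 0.8380)/(1.1934 − 0.8380) = 0.1977/0.3554 = 0.5561
Terminal stock prices: S_uu = 78.33, S_ud = 55, S_dd = 38.62
Terminal payoffs (S − K): max(28.33, 0) = 28.33, max(5, 0) = 5, max(-11.38, 0) = 0
Node u (S = 65.64): V_u = e^(−0.035)·[0.5561·28.3265 + 0.4439·5.0000] = 17.3548
Node d (S = 46.09): V_d = e^(−0.035)·[0.5561·5.0000 + 0.4439·0.0000] = 2.6851
Node 0 (S = 55): V_0 = e^(−0.035)·[0.5561·17.3548 + 0.4439·2.6851] = 10.4706

€10.47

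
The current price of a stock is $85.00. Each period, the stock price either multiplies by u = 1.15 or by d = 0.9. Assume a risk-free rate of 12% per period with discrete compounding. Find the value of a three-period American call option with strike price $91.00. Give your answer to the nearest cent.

$20.58

Risk-neutral probability p = (1 + 0.12 − 0.9)/(1.15 − 0.9) = 0.2200/0.2500 = 0.8800
Terminal stock prices: S_uuu = 129.3, S_uud = 101.2, S_udd = 79.18, S_ddd = 61.97
Terminal payoffs (S − K): max(38.27, 0) = 38.27, max(10.17, 0) = 10.17, max(-11.82, 0) = 0, max(-29.03, 0) = 0
Node uu (S = 112.4): continuation = 1/1.12·[0.8800·38.2744 + 0.1200·10.1712] = 31.1625; exercise value = 21.4125 ≤ continuation, so V_uu = 31.1625
Node ud (S = 87.97): continuation = 1/1.12·[0.8800·10.1712 + 0.1200·0.0000] = 7.9917; exercise value = 0.0000 ≤ continuation, so V_ud = 7.9917
Node dd (S = 68.85): continuation = 1/1.12·[0.8800·0.0000 + 0.1200·0.0000] = 0.0000; exercise value = 0.0000 ≤ continuation, so V_dd = 0.0000
Node u (S = 97.75): continuation = 1/1.12·[0.8800·31.1625 + 0.1200·7.9917] = 25.3411; exercise value = 6.7500 ≤ continuation, so V_u = 25.3411
Node d (S = 76.5): continuation = 1/1.12·[0.8800·7.9917 + 0.1200·0.0000] = 6.2792; exercise value = 0.0000 ≤ continuation, so V_d = 6.2792
Node 0 (S = 85): continuation = 1/1.12·[0.8800·25.3411 + 0.1200·6.2792] = 20.5836; exercise value = 0.0000 ≤ continuation, so V_0 = 20.5836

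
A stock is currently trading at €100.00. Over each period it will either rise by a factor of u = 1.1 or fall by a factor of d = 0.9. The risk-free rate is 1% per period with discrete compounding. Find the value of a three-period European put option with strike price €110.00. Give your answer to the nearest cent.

Risk-neutral probability p = (1 + 0.01 − 0.9)/(1.1 − 0.9) = 0.1100/0.2000 = 0.5500
Terminal stock prices: S_uuu = 133.1, S_uud = 108.9, S_udd = 89.1, S_ddd = 72.9
Terminal payoffs (K − S): max(-23.1, 0) = 0, max(1.1, 0) = 1.1, max(20.9, 0) = 20.9, max(37.1, 0) = 37.1
Node uu (S = 121): V_uu = 1/1.01·[0.5500·0.0000 + 0.4500·1.1000] = 0.4901
Node ud (S = 99): V_ud = 1/1.01·[0.5500·1.1000 + 0.4500·20.9000] = 9.9109
Node dd (S = 81): V_dd = 1/1.01·[0.5500·20.9000 + 0.4500·37.1000] = 27.9109
Node u (S = 110): V_u = 1/1.01·[0.5500·0.4901 + 0.4500·9.9109] = 4.6826
Node d (S = 90): V_d = 1/1.01·[0.5500·9.9109 + 0.4500·27.9109] = 17.8326
Node 0 (S = 100): V_0 = 1/1.01·[0.5500·4.6826 + 0.4500·17.8326] = 10.4951

€10.50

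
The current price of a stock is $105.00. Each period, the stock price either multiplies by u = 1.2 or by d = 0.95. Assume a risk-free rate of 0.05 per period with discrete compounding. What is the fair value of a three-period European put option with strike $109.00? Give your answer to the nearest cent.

Risk-neutral probability p = (1 + 0.05 − 0.95)/(1.2 − 0.95) = 0.1000/0.2500 = 0.4000
Terminal stock prices: S_uuu = 181.4, S_uud = 143.6, S_udd = 113.7, S_ddd = 90.02
Terminal payoffs (K − S): max(-72.44, 0) = 0, max(-34.64, 0) = 0, max(-4.715, 0) = 0, max(18.98, 0) = 18.98
Node uu (S = 151.2): V_uu = 1/1.05·[0.4000·0.0000 + 0.6000·0.0000] = 0.0000
Node ud (S = 119.7): V_ud = 1/1.05·[0.4000·0.0000 + 0.6000·0.0000] = 0.0000
Node dd (S = 94.76): V_dd = 1/1.05·[0.4000·0.0000 + 0.6000·18.9756] = 10.8432
Node u (S = 126): V_u = 1/1.05·[0.4000·0.0000 + 0.6000·0.0000] = 0.0000
Node d (S = 99.75): V_d = 1/1.05·[0.4000·0.0000 + 0.6000·10.8432] = 6.1961
Node 0 (S = 105): V_0 = 1/1.05·[0.4000·0.0000 + 0.6000·6.1961] = 3.5406

$3.54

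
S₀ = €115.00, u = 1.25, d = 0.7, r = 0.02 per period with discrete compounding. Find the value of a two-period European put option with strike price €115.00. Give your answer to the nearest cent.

Risk-neutral probability p = (1 + 0.02 − 0.7)/(1.25 − 0.7) = 0.3200/0.5500 = 0.5818
Terminal stock prices: S_uu = 179.7, S_ud = 100.6, S_dd = 56.35
Terminal payoffs (K − S): max(-64.69, 0) = 0, max(14.38, 0) = 14.38, max(58.65, 0) = 58.65
Node u (S = 143.8): V_u = 1/1.02·[0.5818·0.0000 + 0.4182·14.3750] = 5.8935
Node d (S = 80.5): V_d = 1/1.02·[0.5818·14.3750 + 0.4182·58.6500] = 32.2451
Node 0 (S = 115): V_0 = 1/1.02·[0.5818·5.8935 + 0.4182·32.2451] = 16.5816

€16.58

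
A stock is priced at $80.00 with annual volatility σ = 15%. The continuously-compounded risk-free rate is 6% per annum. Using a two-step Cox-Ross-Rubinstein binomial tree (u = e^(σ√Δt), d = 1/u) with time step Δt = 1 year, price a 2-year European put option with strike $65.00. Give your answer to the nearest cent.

$0.56

CRR parameters: u = e^(σ√Δt) = e^(0.15·√1) = 1.1618, d = 1/u = 0.8607
Per-period rate: rΔt = 0.06·1 = 0.06, so R = e^0.06 = 1.0618
Risk-neutral probability p = (e^0.06 − 0.8607)/(1.1618 − 0.8607) = 0.2011/0.3011 = 0.6679
Terminal stock prices: S_uu = 108, S_ud = 80, S_dd = 59.27
Terminal payoffs (K − S): max(-42.99, 0) = 0, max(-15, 0) = 0, max(5.735, 0) = 5.735
Node u (S = 92.95): V_u = e^(−0.06)·[0.6679·0.0000 + 0.3321·0.0000] = 0.0000
Node d (S = 68.86): V_d = e^(−0.06)·[0.6679·0.0000 + 0.3321·5.7345] = 1.7934
Node 0 (S = 80): V_0 = e^(−0.06)·[0.6679·0.0000 + 0.3321·1.7934] = 0.5609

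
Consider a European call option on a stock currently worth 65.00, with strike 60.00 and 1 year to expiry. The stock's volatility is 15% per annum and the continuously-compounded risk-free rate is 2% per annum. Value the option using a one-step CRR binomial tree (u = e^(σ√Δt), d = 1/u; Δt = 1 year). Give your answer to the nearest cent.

CRR parameters: u = e^(σ√Δt) = e^(0.15·√1) = 1.1618, d = 1/u = 0.8607
Per-period rate: rΔt = 0.02·1 = 0.02, so R = e^0.02 = 1.0202
Risk-neutral probability p = (e^0.02 − 0.8607)/(1.1618 − 0.8607) = 0.1595/0.3011 = 0.5297
Terminal stock prices: S_u = 75.52, S_d = 55.95
Terminal payoffs (S − K): max(15.52, 0) = 15.52, max(-4.054, 0) = 0
Node 0 (S = 65): V_0 = e^(−0.02)·[0.5297·15.5192 + 0.4703·0.0000] = 8.0571

8.06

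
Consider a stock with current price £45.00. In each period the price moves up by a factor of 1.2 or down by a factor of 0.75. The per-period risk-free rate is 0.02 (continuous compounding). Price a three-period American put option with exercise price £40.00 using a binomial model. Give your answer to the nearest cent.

£3.99

Risk-neutral probability p = (e^0.02 − 0.75)/(1.2 − 0.75) = 0.2702/0.4500 = 0.6004
Terminal stock prices: S_uuu = 77.76, S_uud = 48.6, S_udd = 30.38, S_ddd = 18.98
Terminal payoffs (K − S): max(-37.76, 0) = 0, max(-8.6, 0) = 0, max(9.625, 0) = 9.625, max(21.02, 0) = 21.02
Node uu (S = 64.8): continuation = e^(−0.02)·[0.6004·0.0000 + 0.3996·0.0000] = 0.0000; exercise value = 0.0000 ≤ continuation, so V_uu = 0.0000
Node ud (S = 40.5): continuation = e^(−0.02)·[0.6004·0.0000 + 0.3996·9.6250] = 3.7695; exercise value = 0.0000 ≤ continuation, so V_ud = 3.7695
Node dd (S = 25.31): continuation = e^(−0.02)·[0.6004·9.6250 + 0.3996·21.0156] = 13.8954; exercise value = 14.6875 > continuation, so V_dd = 14.6875 (exercise)
Node u (S = 54): continuation = e^(−0.02)·[0.6004·0.0000 + 0.3996·3.7695] = 1.4763; exercise value = 0.0000 ≤ continuation, so V_u = 1.4763
Node d (S = 33.75): continuation = e^(−0.02)·[0.6004·3.7695 + 0.3996·14.6875] = 7.9708; exercise value = 6.2500 ≤ continuation, so V_d = 7.9708
Node 0 (S = 45): continuation = e^(−0.02)·[0.6004·1.4763 + 0.3996·7.9708] = 3.9906; exercise value = 0.0000 ≤ continuation, so V_0 = 3.9906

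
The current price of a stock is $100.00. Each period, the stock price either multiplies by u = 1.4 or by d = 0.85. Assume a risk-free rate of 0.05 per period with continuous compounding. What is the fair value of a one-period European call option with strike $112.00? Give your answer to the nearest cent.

Risk-neutral probability p = (e^0.05 − 0.85)/(1.4 − 0.85) = 0.2013/0.5500 = 0.3659
Terminal stock prices: S_u = 140, S_d = 85
Terminal payoffs (S − K): max(28, 0) = 28, max(-27, 0) = 0
Node 0 (S = 100): V_0 = e^(−0.05)·[0.3659·28.0000 + 0.6341·0.0000] = 9.7468

$9.75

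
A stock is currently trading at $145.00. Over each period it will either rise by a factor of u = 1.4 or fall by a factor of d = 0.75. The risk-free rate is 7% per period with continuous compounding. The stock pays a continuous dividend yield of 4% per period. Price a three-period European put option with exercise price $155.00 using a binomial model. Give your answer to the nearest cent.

$27.82

Per-period risk-free factor R = e^0.07 = 1.0725; dividend-adjusted growth = e^(0.07−0.04) = 1.0305.
Risk-neutral probability p = (1.0305 − 0.75)/(1.4 − 0.75) = 0.2805/0.6500 = 0.4315
Terminal stock prices: S_uuu = 397.9, S_uud = 213.1, S_udd = 114.2, S_ddd = 61.17
Terminal payoffs (K − S): max(-242.9, 0) = 0, max(-58.15, 0) = 0, max(40.81, 0) = 40.81, max(93.83, 0) = 93.83
Node uu (S = 284.2): V_uu = e^(−0.07)·[0.4315·0.0000 + 0.5685·0.0000] = 0.0000
Node ud (S = 152.2): V_ud = e^(−0.07)·[0.4315·0.0000 + 0.5685·40.8125] = 21.6345
Node dd (S = 81.56): V_dd = e^(−0.07)·[0.4315·40.8125 + 0.5685·93.8281] = 66.1567
Node u (S = 203): V_u = e^(−0.07)·[0.4315·0.0000 + 0.5685·21.6345] = 11.4684
Node d (S = 108.8): V_d = e^(−0.07)·[0.4315·21.6345 + 0.5685·66.1567] = 43.7729
Node 0 (S = 145): V_0 = e^(−0.07)·[0.4315·11.4684 + 0.5685·43.7729] = 27.8175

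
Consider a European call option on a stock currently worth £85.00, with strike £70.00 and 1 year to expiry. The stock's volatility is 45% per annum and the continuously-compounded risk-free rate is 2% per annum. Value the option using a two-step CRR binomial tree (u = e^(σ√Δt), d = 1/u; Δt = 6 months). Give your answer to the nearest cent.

CRR parameters: u = e^(σ√Δt) = e^(0.45·√0.5) = 1.3746, d = 1/u = 0.7275
Per-period rate: rΔt = 0.02·0.5 = 0.01, so R = e^0.01 = 1.0101
Risk-neutral probability p = (e^0.01 − 0.7275)/(1.3746 − 0.7275) = 0.2826/0.6472 = 0.4366
Terminal stock prices: S_uu = 160.6, S_ud = 85, S_dd = 44.98
Terminal payoffs (S − K): max(90.62, 0) = 90.62, max(15, 0) = 15, max(-25.02, 0) = 0
Node u (S = 116.8): V_u = e^(−0.01)·[0.4366·90.6210 + 0.5634·15.0000] = 47.5416
Node d (S = 61.83): V_d = e^(−0.01)·[0.4366·15.0000 + 0.5634·0.0000] = 6.4845
Node 0 (S = 85): V_0 = e^(−0.01)·[0.4366·47.5416 + 0.5634·6.4845] = 24.1689

£24.17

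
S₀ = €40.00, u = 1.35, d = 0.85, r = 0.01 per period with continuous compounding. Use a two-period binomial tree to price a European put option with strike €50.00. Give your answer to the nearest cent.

Risk-neutral probability p = (e^0.01 − 0.85)/(1.35 − 0.85) = 0.1601/0.5000 = 0.3201
Terminal stock prices: S_uu = 72.9, S_ud = 45.9, S_dd = 28.9
Terminal payoffs (K − S): max(-22.9, 0) = 0, max(4.1, 0) = 4.1, max(21.1, 0) = 21.1
Node u (S = 54): V_u = e^(−0.01)·[0.3201·0.0000 + 0.6799·4.1000] = 2.7599
Node d (S = 34): V_d = e^(−0.01)·[0.3201·4.1000 + 0.6799·21.1000] = 15.5025
Node 0 (S = 40): V_0 = e^(−0.01)·[0.3201·2.7599 + 0.6799·15.5025] = 11.3099

€11.31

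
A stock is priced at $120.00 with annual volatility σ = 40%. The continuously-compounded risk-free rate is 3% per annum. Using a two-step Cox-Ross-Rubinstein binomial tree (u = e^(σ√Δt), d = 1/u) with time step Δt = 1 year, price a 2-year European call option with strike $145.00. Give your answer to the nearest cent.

$22.09

CRR parameters: u = e^(σ√Δt) = e^(0.4·√1) = 1.4918, d = 1/u = 0.6703
Per-period rate: rΔt = 0.03·1 = 0.03, so R = e^0.03 = 1.0305
Risk-neutral probability p = (e^0.03 − 0.6703)/(1.4918 − 0.6703) = 0.3601/0.8215 = 0.4384
Terminal stock prices: S_uu = 267.1, S_ud = 120, S_dd = 53.92
Terminal payoffs (S − K): max(122.1, 0) = 122.1, max(-25, 0) = 0, max(-91.08, 0) = 0
Node u (S = 179): V_u = e^(−0.03)·[0.4384·122.0649 + 0.5616·0.0000] = 51.9298
Node d (S = 80.44): V_d = e^(−0.03)·[0.4384·0.0000 + 0.5616·0.0000] = 0.0000
Node 0 (S = 120): V_0 = e^(−0.03)·[0.4384·51.9298 + 0.5616·0.0000] = 22.0924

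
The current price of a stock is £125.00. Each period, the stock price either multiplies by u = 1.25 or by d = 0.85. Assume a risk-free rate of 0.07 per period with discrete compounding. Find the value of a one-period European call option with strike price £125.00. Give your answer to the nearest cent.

£16.06

Risk-neutral probability p = (1 + 0.07 − 0.85)/(1.25 − 0.85) = 0.2200/0.4000 = 0.5500
Terminal stock prices: S_u = 156.2, S_d = 106.2
Terminal payoffs (S − K): max(31.25, 0) = 31.25, max(-18.75, 0) = 0
Node 0 (S = 125): V_0 = 1/1.07·[0.5500·31.2500 + 0.4500·0.0000] = 16.0631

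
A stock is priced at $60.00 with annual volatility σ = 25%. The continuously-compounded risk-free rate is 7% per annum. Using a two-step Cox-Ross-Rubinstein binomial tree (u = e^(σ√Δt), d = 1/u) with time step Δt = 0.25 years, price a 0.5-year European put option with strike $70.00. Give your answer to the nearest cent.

$9.57

CRR parameters: u = e^(σ√Δt) = e^(0.25·√0.25) = 1.1331, d = 1/u = 0.8825
Per-period rate: rΔt = 0.07·0.25 = 0.0175, so R = e^0.0175 = 1.0177
Risk-neutral probability p = (e^0.0175 − 0.8825)/(1.1331 − 0.8825) = 0.1352/0.2507 = 0.5392
Terminal stock prices: S_uu = 77.04, S_ud = 60, S_dd = 46.73
Terminal payoffs (K − S): max(-7.042, 0) = 0, max(10, 0) = 10, max(23.27, 0) = 23.27
Node u (S = 67.99): V_u = e^(−0.0175)·[0.5392·0.0000 + 0.4608·10.0000] = 4.5278
Node d (S = 52.95): V_d = e^(−0.0175)·[0.5392·10.0000 + 0.4608·23.2720] = 15.8358
Node 0 (S = 60): V_0 = e^(−0.0175)·[0.5392·4.5278 + 0.4608·15.8358] = 9.5694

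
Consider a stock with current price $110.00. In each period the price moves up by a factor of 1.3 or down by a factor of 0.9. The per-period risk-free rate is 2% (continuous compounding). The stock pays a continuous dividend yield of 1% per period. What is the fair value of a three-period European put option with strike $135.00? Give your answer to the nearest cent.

Per-period risk-free factor R = e^0.02 = 1.0202; dividend-adjusted growth = e^(0.02−0.01) = 1.0101.
Risk-neutral probability p = (1.0101 − 0.9)/(1.3 − 0.9) = 0.1101/0.4000 = 0.2751
Terminal stock prices: S_uuu = 241.7, S_uud = 167.3, S_udd = 115.8, S_ddd = 80.19
Terminal payoffs (K − S): max(-106.7, 0) = 0, max(-32.31, 0) = 0, max(19.17, 0) = 19.17, max(54.81, 0) = 54.81
Node uu (S = 185.9): V_uu = e^(−0.02)·[0.2751·0.0000 + 0.7249·0.0000] = 0.0000
Node ud (S = 128.7): V_ud = e^(−0.02)·[0.2751·0.0000 + 0.7249·19.1700] = 13.6207
Node dd (S = 89.1): V_dd = e^(−0.02)·[0.2751·19.1700 + 0.7249·54.8100] = 44.1134
Node u (S = 143): V_u = e^(−0.02)·[0.2751·0.0000 + 0.7249·13.6207] = 9.6778
Node d (S = 99): V_d = e^(−0.02)·[0.2751·13.6207 + 0.7249·44.1134] = 35.0167
Node 0 (S = 110): V_0 = e^(−0.02)·[0.2751·9.6778 + 0.7249·35.0167] = 27.4900

$27.49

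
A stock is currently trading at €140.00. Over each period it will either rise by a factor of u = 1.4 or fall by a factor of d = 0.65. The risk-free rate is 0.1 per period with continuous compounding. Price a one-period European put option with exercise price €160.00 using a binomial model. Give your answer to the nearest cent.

€24.54

Risk-neutral probability p = (e^0.1 − 0.65)/(1.4 − 0.65) = 0.4552/0.7500 = 0.6069
Terminal stock prices: S_u = 196, S_d = 91
Terminal payoffs (K − S): max(-36, 0) = 0, max(69, 0) = 69
Node 0 (S = 140): V_0 = e^(−0.1)·[0.6069·0.0000 + 0.3931·69.0000] = 24.5431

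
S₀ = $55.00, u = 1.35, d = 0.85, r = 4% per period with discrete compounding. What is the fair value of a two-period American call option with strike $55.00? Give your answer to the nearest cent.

$9.57

Risk-neutral probability p = (1 + 0.04 − 0.85)/(1.35 − 0.85) = 0.1900/0.5000 = 0.3800
Terminal stock prices: S_uu = 100.2, S_ud = 63.11, S_dd = 39.74
Terminal payoffs (S − K): max(45.24, 0) = 45.24, max(8.112, 0) = 8.112, max(-15.26, 0) = 0
Node u (S = 74.25): continuation = 1/1.04·[0.3800·45.2375 + 0.6200·8.1125] = 21.3654; exercise value = 19.2500 ≤ continuation, so V_u = 21.3654
Node d (S = 46.75): continuation = 1/1.04·[0.3800·8.1125 + 0.6200·0.0000] = 2.9642; exercise value = 0.0000 ≤ continuation, so V_d = 2.9642
Node 0 (S = 55): continuation = 1/1.04·[0.3800·21.3654 + 0.6200·2.9642] = 9.5737; exercise value = 0.0000 ≤ continuation, so V_0 = 9.5737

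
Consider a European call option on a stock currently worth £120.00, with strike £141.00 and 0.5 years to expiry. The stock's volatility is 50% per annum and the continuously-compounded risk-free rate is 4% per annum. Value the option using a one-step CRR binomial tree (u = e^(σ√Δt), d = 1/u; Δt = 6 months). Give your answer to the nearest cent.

£12.91

CRR parameters: u = e^(σ√Δt) = e^(0.5·√0.5) = 1.4241, d = 1/u = 0.7022
Per-period rate: rΔt = 0.04·0.5 = 0.02, so R = e^0.02 = 1.0202
Risk-neutral probability p = (e^0.02 − 0.7022)/(1.4241 − 0.7022) = 0.3180/0.7219 = 0.4405
Terminal stock prices: S_u = 170.9, S_d = 84.26
Terminal payoffs (S − K): max(29.89, 0) = 29.89, max(-56.74, 0) = 0
Node 0 (S = 120): V_0 = e^(−0.02)·[0.4405·29.8943 + 0.5595·0.0000] = 12.9078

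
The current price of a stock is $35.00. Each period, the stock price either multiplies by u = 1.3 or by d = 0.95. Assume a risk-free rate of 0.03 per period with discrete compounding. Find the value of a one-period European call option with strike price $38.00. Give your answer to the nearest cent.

$1.66

Risk-neutral probability p = (1 + 0.03 − 0.95)/(1.3 − 0.95) = 0.0800/0.3500 = 0.2286
Terminal stock prices: S_u = 45.5, S_d = 33.25
Terminal payoffs (S − K): max(7.5, 0) = 7.5, max(-4.75, 0) = 0
Node 0 (S = 35): V_0 = 1/1.03·[0.2286·7.5000 + 0.7714·0.0000] = 1.6644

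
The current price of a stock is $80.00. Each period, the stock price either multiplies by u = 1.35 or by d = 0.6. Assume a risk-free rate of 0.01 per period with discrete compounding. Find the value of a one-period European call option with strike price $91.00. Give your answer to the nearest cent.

$9.20

Risk-neutral probability p = (1 + 0.01 − 0.6)/(1.35 − 0.6) = 0.4100/0.7500 = 0.5467
Terminal stock prices: S_u = 108, S_d = 48
Terminal payoffs (S − K): max(17, 0) = 17, max(-43, 0) = 0
Node 0 (S = 80): V_0 = 1/1.01·[0.5467·17.0000 + 0.4533·0.0000] = 9.2013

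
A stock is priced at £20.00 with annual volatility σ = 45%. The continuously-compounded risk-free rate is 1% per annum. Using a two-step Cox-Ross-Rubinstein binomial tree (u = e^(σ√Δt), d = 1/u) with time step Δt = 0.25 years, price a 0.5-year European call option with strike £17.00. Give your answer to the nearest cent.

£4.37

CRR parameters: u = e^(σ√Δt) = e^(0.45·√0.25) = 1.2523, d = 1/u = 0.7985
Per-period rate: rΔt = 0.01·0.25 = 0.0025, so R = e^0.0025 = 1.0025
Risk-neutral probability p = (e^0.0025 − 0.7985)/(1.2523 − 0.7985) = 0.2040/0.4538 = 0.4495
Terminal stock prices: S_uu = 31.37, S_ud = 20, S_dd = 12.75
Terminal payoffs (S − K): max(14.37, 0) = 14.37, max(3, 0) = 3, max(-4.247, 0) = 0
Node u (S = 25.05): V_u = e^(−0.0025)·[0.4495·14.3662 + 0.5505·3.0000] = 8.0889
Node d (S = 15.97): V_d = e^(−0.0025)·[0.4495·3.0000 + 0.5505·0.0000] = 1.3451
Node 0 (S = 20): V_0 = e^(−0.0025)·[0.4495·8.0889 + 0.5505·1.3451] = 4.3655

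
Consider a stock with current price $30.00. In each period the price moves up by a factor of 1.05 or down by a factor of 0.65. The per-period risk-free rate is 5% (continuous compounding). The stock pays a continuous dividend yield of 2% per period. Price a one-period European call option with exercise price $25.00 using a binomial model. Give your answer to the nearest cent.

$5.88

Per-period risk-free factor R = e^0.05 = 1.0513; dividend-adjusted growth = e^(0.05−0.02) = 1.0305.
Risk-neutral probability p = (1.0305 − 0.65)/(1.05 − 0.65) = 0.3805/0.4000 = 0.9511
Terminal stock prices: S_u = 31.5, S_d = 19.5
Terminal payoffs (S − K): max(6.5, 0) = 6.5, max(-5.5, 0) = 0
Node 0 (S = 30): V_0 = e^(−0.05)·[0.9511·6.5000 + 0.0489·0.0000] = 5.8809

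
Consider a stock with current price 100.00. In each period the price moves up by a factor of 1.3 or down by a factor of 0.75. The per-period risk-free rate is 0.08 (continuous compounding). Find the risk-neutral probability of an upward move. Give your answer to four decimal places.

Risk-neutral probability p = (e^0.08 − 0.75)/(1.3 − 0.75) = 0.3333/0.5500 = 0.6060

p = 0.6060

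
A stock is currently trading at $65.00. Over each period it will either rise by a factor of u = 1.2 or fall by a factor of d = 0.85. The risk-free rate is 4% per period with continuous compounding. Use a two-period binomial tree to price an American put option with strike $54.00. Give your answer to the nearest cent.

$1.34

Risk-neutral probability p = (e^0.04 − 0.85)/(1.2 − 0.85) = 0.1908/0.3500 = 0.5452
Terminal stock prices: S_uu = 93.6, S_ud = 66.3, S_dd = 46.96
Terminal payoffs (K − S): max(-39.6, 0) = 0, max(-12.3, 0) = 0, max(7.038, 0) = 7.038
Node u (S = 78): continuation = e^(−0.04)·[0.5452·0.0000 + 0.4548·0.0000] = 0.0000; exercise value = 0.0000 ≤ continuation, so V_u = 0.0000
Node d (S = 55.25): continuation = e^(−0.04)·[0.5452·0.0000 + 0.4548·7.0375] = 3.0753; exercise value = 0.0000 ≤ continuation, so V_d = 3.0753
Node 0 (S = 65): continuation = e^(−0.04)·[0.5452·0.0000 + 0.4548·3.0753] = 1.3439; exercise value = 0.0000 ≤ continuation, so V_0 = 1.3439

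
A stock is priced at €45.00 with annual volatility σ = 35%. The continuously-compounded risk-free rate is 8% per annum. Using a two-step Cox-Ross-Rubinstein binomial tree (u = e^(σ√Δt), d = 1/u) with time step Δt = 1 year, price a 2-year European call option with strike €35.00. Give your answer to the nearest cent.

CRR parameters: u = e^(σ√Δt) = e^(0.35·√1) = 1.4191, d = 1/u = 0.7047
Per-period rate: rΔt = 0.08·1 = 0.08, so R = e^0.08 = 1.0833
Risk-neutral probability p = (e^0.08 − 0.7047)/(1.4191 − 0.7047) = 0.3786/0.7144 = 0.5300
Terminal stock prices: S_uu = 90.62, S_ud = 45, S_dd = 22.35
Terminal payoffs (S − K): max(55.62, 0) = 55.62, max(10, 0) = 10, max(-12.65, 0) = 0
Node u (S = 63.86): V_u = e^(−0.08)·[0.5300·55.6189 + 0.4700·10.0000] = 31.5490
Node d (S = 31.71): V_d = e^(−0.08)·[0.5300·10.0000 + 0.4700·0.0000] = 4.8922
Node 0 (S = 45): V_0 = e^(−0.08)·[0.5300·31.5490 + 0.4700·4.8922] = 17.5572

€17.56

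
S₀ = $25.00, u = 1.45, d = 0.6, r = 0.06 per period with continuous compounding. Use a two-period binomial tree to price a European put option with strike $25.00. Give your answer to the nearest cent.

Risk-neutral probability p = (e^0.06 − 0.6)/(1.45 − 0.6) = 0.4618/0.8500 = 0.5433
Terminal stock prices: S_uu = 52.56, S_ud = 21.75, S_dd = 9
Terminal payoffs (K − S): max(-27.56, 0) = 0, max(3.25, 0) = 3.25, max(16, 0) = 16
Node u (S = 36.25): V_u = e^(−0.06)·[0.5433·0.0000 + 0.4567·3.2500] = 1.3977
Node d (S = 15): V_d = e^(−0.06)·[0.5433·3.2500 + 0.4567·16.0000] = 8.5441
Node 0 (S = 25): V_0 = e^(−0.06)·[0.5433·1.3977 + 0.4567·8.5441] = 4.3898

$4.39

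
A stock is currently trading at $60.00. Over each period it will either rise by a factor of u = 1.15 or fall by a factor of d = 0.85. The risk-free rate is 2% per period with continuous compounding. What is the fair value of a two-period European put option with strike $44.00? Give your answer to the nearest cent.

$0.12

Risk-neutral probability p = (e^0.02 − 0.85)/(1.15 − 0.85) = 0.1702/0.3000 = 0.5673
Terminal stock prices: S_uu = 79.35, S_ud = 58.65, S_dd = 43.35
Terminal payoffs (K − S): max(-35.35, 0) = 0, max(-14.65, 0) = 0, max(0.65, 0) = 0.65
Node u (S = 69): V_u = e^(−0.02)·[0.5673·0.0000 + 0.4327·0.0000] = 0.0000
Node d (S = 51): V_d = e^(−0.02)·[0.5673·0.0000 + 0.4327·0.6500] = 0.2757
Node 0 (S = 60): V_0 = e^(−0.02)·[0.5673·0.0000 + 0.4327·0.2757] = 0.1169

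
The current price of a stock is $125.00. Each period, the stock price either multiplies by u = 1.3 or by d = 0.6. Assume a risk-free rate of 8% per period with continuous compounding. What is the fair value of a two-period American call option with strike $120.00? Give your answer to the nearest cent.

Risk-neutral probability p = (e^0.08 − 0.6)/(1.3 − 0.6) = 0.4833/0.7000 = 0.6904
Terminal stock prices: S_uu = 211.3, S_ud = 97.5, S_dd = 45
Terminal payoffs (S − K): max(91.25, 0) = 91.25, max(-22.5, 0) = 0, max(-75, 0) = 0
Node u (S = 162.5): continuation = e^(−0.08)·[0.6904·91.2500 + 0.3096·0.0000] = 58.1563; exercise value = 42.5000 ≤ continuation, so V_u = 58.1563
Node d (S = 75): continuation = e^(−0.08)·[0.6904·0.0000 + 0.3096·0.0000] = 0.0000; exercise value = 0.0000 ≤ continuation, so V_d = 0.0000
Node 0 (S = 125): continuation = e^(−0.08)·[0.6904·58.1563 + 0.3096·0.0000] = 37.0647; exercise value = 5.0000 ≤ continuation, so V_0 = 37.0647

$37.06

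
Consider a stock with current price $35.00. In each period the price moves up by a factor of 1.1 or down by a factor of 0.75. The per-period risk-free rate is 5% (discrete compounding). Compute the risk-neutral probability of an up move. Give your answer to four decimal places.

p = 0.8571

Risk-neutral probability p = (1 + 0.05 − 0.75)/(1.1 − 0.75) = 0.3000/0.3500 = 0.8571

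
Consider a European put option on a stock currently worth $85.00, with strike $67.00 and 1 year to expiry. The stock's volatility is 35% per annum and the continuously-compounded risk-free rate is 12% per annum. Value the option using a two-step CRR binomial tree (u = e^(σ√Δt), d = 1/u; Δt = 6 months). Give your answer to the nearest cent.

CRR parameters: u = e^(σ√Δt) = e^(0.35·√0.5) = 1.2808, d = 1/u = 0.7808
Per-period rate: rΔt = 0.12·0.5 = 0.06, so R = e^0.06 = 1.0618
Risk-neutral probability p = (e^0.06 − 0.7808)/(1.2808 − 0.7808) = 0.2811/0.5000 = 0.5621
Terminal stock prices: S_uu = 139.4, S_ud = 85, S_dd = 51.81
Terminal payoffs (K − S): max(-72.44, 0) = 0, max(-18, 0) = 0, max(15.19, 0) = 15.19
Node u (S = 108.9): V_u = e^(−0.06)·[0.5621·0.0000 + 0.4379·0.0000] = 0.0000
Node d (S = 66.36): V_d = e^(−0.06)·[0.5621·0.0000 + 0.4379·15.1852] = 6.2623
Node 0 (S = 85): V_0 = e^(−0.06)·[0.5621·0.0000 + 0.4379·6.2623] = 2.5825

$2.58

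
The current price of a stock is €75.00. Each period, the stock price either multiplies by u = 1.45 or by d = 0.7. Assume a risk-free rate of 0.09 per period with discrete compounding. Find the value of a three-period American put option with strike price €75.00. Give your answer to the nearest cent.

€11.92

Risk-neutral probability p = (1 + 0.09 − 0.7)/(1.45 − 0.7) = 0.3900/0.7500 = 0.5200
Terminal stock prices: S_uuu = 228.6, S_uud = 110.4, S_udd = 53.29, S_ddd = 25.72
Terminal payoffs (K − S): max(-153.6, 0) = 0, max(-35.38, 0) = 0, max(21.71, 0) = 21.71, max(49.28, 0) = 49.28
Node uu (S = 157.7): continuation = 1/1.09·[0.5200·0.0000 + 0.4800·0.0000] = 0.0000; exercise value = 0.0000 ≤ continuation, so V_uu = 0.0000
Node ud (S = 76.12): continuation = 1/1.09·[0.5200·0.0000 + 0.4800·21.7125] = 9.5615; exercise value = 0.0000 ≤ continuation, so V_ud = 9.5615
Node dd (S = 36.75): continuation = 1/1.09·[0.5200·21.7125 + 0.4800·49.2750] = 32.0573; exercise value = 38.2500 > continuation, so V_dd = 38.2500 (exercise)
Node u (S = 108.8): continuation = 1/1.09·[0.5200·0.0000 + 0.4800·9.5615] = 4.2106; exercise value = 0.0000 ≤ continuation, so V_u = 4.2106
Node d (S = 52.5): continuation = 1/1.09·[0.5200·9.5615 + 0.4800·38.2500] = 21.4055; exercise value = 22.5000 > continuation, so V_d = 22.5000 (exercise)
Node 0 (S = 75): continuation = 1/1.09·[0.5200·4.2106 + 0.4800·22.5000] = 11.9170; exercise value = 0.0000 ≤ continuation, so V_0 = 11.9170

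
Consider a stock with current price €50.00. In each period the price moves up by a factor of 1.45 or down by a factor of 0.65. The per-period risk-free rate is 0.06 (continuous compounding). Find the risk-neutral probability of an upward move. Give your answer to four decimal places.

Risk-neutral probability p = (e^0.06 − 0.65)/(1.45 − 0.65) = 0.4118/0.8000 = 0.5148

p = 0.5148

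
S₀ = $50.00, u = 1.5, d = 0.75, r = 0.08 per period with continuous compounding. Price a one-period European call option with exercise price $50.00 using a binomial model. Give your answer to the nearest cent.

$10.26

Risk-neutral probability p = (e^0.08 − 0.75)/(1.5 − 0.75) = 0.3333/0.7500 = 0.4444
Terminal stock prices: S_u = 75, S_d = 37.5
Terminal payoffs (S − K): max(25, 0) = 25, max(-12.5, 0) = 0
Node 0 (S = 50): V_0 = e^(−0.08)·[0.4444·25.0000 + 0.5556·0.0000] = 10.2554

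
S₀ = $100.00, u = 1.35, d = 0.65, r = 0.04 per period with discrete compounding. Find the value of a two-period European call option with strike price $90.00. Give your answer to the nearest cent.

Risk-neutral probability p = (1 + 0.04 − 0.65)/(1.35 − 0.65) = 0.3900/0.7000 = 0.5571
Terminal stock prices: S_uu = 182.3, S_ud = 87.75, S_dd = 42.25
Terminal payoffs (S − K): max(92.25, 0) = 92.25, max(-2.25, 0) = 0, max(-47.75, 0) = 0
Node u (S = 135): V_u = 1/1.04·[0.5571·92.2500 + 0.4429·0.0000] = 49.4196
Node d (S = 65): V_d = 1/1.04·[0.5571·0.0000 + 0.4429·0.0000] = 0.0000
Node 0 (S = 100): V_0 = 1/1.04·[0.5571·49.4196 + 0.4429·0.0000] = 26.4748

$26.47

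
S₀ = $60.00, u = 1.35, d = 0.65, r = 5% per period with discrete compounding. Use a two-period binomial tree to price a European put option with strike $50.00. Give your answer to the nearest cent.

$4.11

Risk-neutral probability p = (1 + 0.05 − 0.65)/(1.35 − 0.65) = 0.4000/0.7000 = 0.5714
Terminal stock prices: S_uu = 109.4, S_ud = 52.65, S_dd = 25.35
Terminal payoffs (K − S): max(-59.35, 0) = 0, max(-2.65, 0) = 0, max(24.65, 0) = 24.65
Node u (S = 81): V_u = 1/1.05·[0.5714·0.0000 + 0.4286·0.0000] = 0.0000
Node d (S = 39): V_d = 1/1.05·[0.5714·0.0000 + 0.4286·24.6500] = 10.0612
Node 0 (S = 60): V_0 = 1/1.05·[0.5714·0.0000 + 0.4286·10.0612] = 4.1066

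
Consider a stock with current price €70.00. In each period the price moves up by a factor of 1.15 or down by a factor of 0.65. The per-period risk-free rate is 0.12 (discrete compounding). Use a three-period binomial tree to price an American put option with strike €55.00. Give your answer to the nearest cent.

€0.63

Risk-neutral probability p = (1 + 0.12 − 0.65)/(1.15 − 0.65) = 0.4700/0.5000 = 0.9400
Terminal stock prices: S_uuu = 106.5, S_uud = 60.17, S_udd = 34.01, S_ddd = 19.22
Terminal payoffs (K − S): max(-51.46, 0) = 0, max(-5.174, 0) = 0, max(20.99, 0) = 20.99, max(35.78, 0) = 35.78
Node uu (S = 92.57): continuation = 1/1.12·[0.9400·0.0000 + 0.0600·0.0000] = 0.0000; exercise value = 0.0000 ≤ continuation, so V_uu = 0.0000
Node ud (S = 52.33): continuation = 1/1.12·[0.9400·0.0000 + 0.0600·20.9887] = 1.1244; exercise value = 2.6750 > continuation, so V_ud = 2.6750 (exercise)
Node dd (S = 29.58): continuation = 1/1.12·[0.9400·20.9887 + 0.0600·35.7763] = 19.5321; exercise value = 25.4250 > continuation, so V_dd = 25.4250 (exercise)
Node u (S = 80.5): continuation = 1/1.12·[0.9400·0.0000 + 0.0600·2.6750] = 0.1433; exercise value = 0.0000 ≤ continuation, so V_u = 0.1433
Node d (S = 45.5): continuation = 1/1.12·[0.9400·2.6750 + 0.0600·25.4250] = 3.6071; exercise value = 9.5000 > continuation, so V_d = 9.5000 (exercise)
Node 0 (S = 70): continuation = 1/1.12·[0.9400·0.1433 + 0.0600·9.5000] = 0.6292; exercise value = 0.0000 ≤ continuation, so V_0 = 0.6292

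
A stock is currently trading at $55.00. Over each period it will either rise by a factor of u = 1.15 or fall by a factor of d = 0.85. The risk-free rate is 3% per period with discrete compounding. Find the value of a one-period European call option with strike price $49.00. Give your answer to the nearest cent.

Risk-neutral probability p = (1 + 0.03 − 0.85)/(1.15 − 0.85) = 0.1800/0.3000 = 0.6000
Terminal stock prices: S_u = 63.25, S_d = 46.75
Terminal payoffs (S − K): max(14.25, 0) = 14.25, max(-2.25, 0) = 0
Node 0 (S = 55): V_0 = 1/1.03·[0.6000·14.2500 + 0.4000·0.0000] = 8.3010

$8.30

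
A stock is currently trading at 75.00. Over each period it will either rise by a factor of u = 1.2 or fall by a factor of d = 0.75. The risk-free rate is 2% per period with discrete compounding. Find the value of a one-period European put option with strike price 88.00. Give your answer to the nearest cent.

Risk-neutral probability p = (1 + 0.02 − 0.75)/(1.2 − 0.75) = 0.2700/0.4500 = 0.6000
Terminal stock prices: S_u = 90, S_d = 56.25
Terminal payoffs (K − S): max(-2, 0) = 0, max(31.75, 0) = 31.75
Node 0 (S = 75): V_0 = 1/1.02·[0.6000·0.0000 + 0.4000·31.7500] = 12.4510

12.45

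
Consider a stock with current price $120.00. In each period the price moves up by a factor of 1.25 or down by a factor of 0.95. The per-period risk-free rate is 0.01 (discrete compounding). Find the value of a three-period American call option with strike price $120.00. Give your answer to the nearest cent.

$12.03

Risk-neutral probability p = (1 + 0.01 − 0.95)/(1.25 − 0.95) = 0.0600/0.3000 = 0.2000
Terminal stock prices: S_uuu = 234.4, S_uud = 178.1, S_udd = 135.4, S_ddd = 102.9
Terminal payoffs (S − K): max(114.4, 0) = 114.4, max(58.12, 0) = 58.12, max(15.38, 0) = 15.38, max(-17.12, 0) = 0
Node uu (S = 187.5): continuation = 1/1.01·[0.2000·114.3750 + 0.8000·58.1250] = 68.6881; exercise value = 67.5000 ≤ continuation, so V_uu = 68.6881
Node ud (S = 142.5): continuation = 1/1.01·[0.2000·58.1250 + 0.8000·15.3750] = 23.6881; exercise value = 22.5000 ≤ continuation, so V_ud = 23.6881
Node dd (S = 108.3): continuation = 1/1.01·[0.2000·15.3750 + 0.8000·0.0000] = 3.0446; exercise value = 0.0000 ≤ continuation, so V_dd = 3.0446
Node u (S = 150): continuation = 1/1.01·[0.2000·68.6881 + 0.8000·23.6881] = 32.3645; exercise value = 30.0000 ≤ continuation, so V_u = 32.3645
Node d (S = 114): continuation = 1/1.01·[0.2000·23.6881 + 0.8000·3.0446] = 7.1022; exercise value = 0.0000 ≤ continuation, so V_d = 7.1022
Node 0 (S = 120): continuation = 1/1.01·[0.2000·32.3645 + 0.8000·7.1022] = 12.0343; exercise value = 0.0000 ≤ continuation, so V_0 = 12.0343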